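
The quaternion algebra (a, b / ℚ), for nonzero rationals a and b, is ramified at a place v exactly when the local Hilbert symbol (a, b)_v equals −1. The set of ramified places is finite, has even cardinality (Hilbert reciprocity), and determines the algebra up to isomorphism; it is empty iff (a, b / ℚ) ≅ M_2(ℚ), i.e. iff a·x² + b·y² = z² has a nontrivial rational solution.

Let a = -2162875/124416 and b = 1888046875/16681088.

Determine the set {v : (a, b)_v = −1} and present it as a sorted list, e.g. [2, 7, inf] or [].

(a, b) ≡ (-4290, 1430) mod (ℚ^×)²; places V = {2, 3, 5, 11, 13, 19, ∞}.
(a,b)_3: α=-5, u≡1; β=0, v≡2 (mod 3); (1|3)=+1, (2|3)=-1; sign (−1)^0·+1^0·-1^-5 = -1.
(a,b)_19: α=0, u≡7; β=-4, v≡7 (mod 19); (7|19)=+1, (7|19)=+1; sign (−1)^0·+1^-4·+1^0 = +1.
(a,b)_∞: sgn(-4290)=−, sgn(1430)=+, so +1.
(a,b)_11: α=3, u≡6; β=1, v≡4 (mod 11); (6|11)=-1, (4|11)=+1; sign (−1)^1·-1^1·+1^3 = +1.
(a,b)_2: α=-9, β=-7; u≡7, v≡3 (mod 8); ε(u)ε(v)=1·1, αω(v)=-9·1, βω(u)=-7·0; sum ≡ 0  ⇒  +1.
(a,b)_5: α=3, u≡2; β=7, v≡4 (mod 5); (2|5)=-1, (4|5)=+1; sign (−1)^0·-1^7·+1^3 = -1.
(a,b)_13: α=1, u≡2; β=3, v≡11 (mod 13); (2|13)=-1, (11|13)=-1; sign (−1)^0·-1^3·-1^1 = +1.
|Ram(-4290, 1430)| = 2, even; anisotropic at {3, 5}.

[3, 5]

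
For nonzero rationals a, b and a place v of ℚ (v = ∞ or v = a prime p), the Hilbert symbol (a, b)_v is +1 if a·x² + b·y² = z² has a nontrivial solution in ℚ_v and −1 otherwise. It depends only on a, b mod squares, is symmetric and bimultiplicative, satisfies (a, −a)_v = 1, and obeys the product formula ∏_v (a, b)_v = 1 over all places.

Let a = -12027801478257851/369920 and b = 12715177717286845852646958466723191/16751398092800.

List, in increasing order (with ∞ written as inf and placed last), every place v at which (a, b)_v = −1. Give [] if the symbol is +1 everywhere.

[3, 5]

(a, b) ≡ (-1495, 1518) mod (ℚ^×)²; places V = {2, 3, 5, 7, 11, 13, 17, 19, 23, 43, 53, ∞}.
(a,b)_∞: sgn(-1495)=−, sgn(1518)=+, so +1.
(a,b)_17: α=-2, u≡1; β=-2, v≡5 (mod 17); (1|17)=+1, (5|17)=-1; sign (−1)^0·+1^-2·-1^-2 = +1.
(a,b)_43: α=2, u≡25; β=4, v≡15 (mod 43); (25|43)=+1, (15|43)=+1; sign (−1)^0·+1^4·+1^2 = +1.
(a,b)_2: α=-8, β=-17; u≡1, v≡7 (mod 8); ε(u)ε(v)=0·1, αω(v)=-8·0, βω(u)=-17·0; sum ≡ 0  ⇒  +1.
(a,b)_3: α=0, u≡2; β=7, v≡2 (mod 3); (2|3)=-1, (2|3)=-1; sign (−1)^0·-1^7·-1^0 = -1.
(a,b)_53: α=2, u≡16; β=2, v≡50 (mod 53); (16|53)=+1, (50|53)=-1; sign (−1)^0·+1^2·-1^2 = +1.
(a,b)_11: α=4, u≡3; β=7, v≡2 (mod 11); (3|11)=+1, (2|11)=-1; sign (−1)^0·+1^7·-1^4 = +1.
(a,b)_13: α=1, u≡7; β=6, v≡3 (mod 13); (7|13)=-1, (3|13)=+1; sign (−1)^0·-1^6·+1^1 = +1.
(a,b)_5: α=-1, u≡1; β=-2, v≡3 (mod 5); (1|5)=+1, (3|5)=-1; sign (−1)^0·+1^-2·-1^-1 = -1.
(a,b)_23: α=3, u≡18; β=5, v≡5 (mod 23); (18|23)=+1, (5|23)=-1; sign (−1)^1·+1^5·-1^3 = +1.
(a,b)_7: α=0, u≡3; β=-2, v≡6 (mod 7); (3|7)=-1, (6|7)=-1; sign (−1)^0·-1^-2·-1^0 = +1.
(a,b)_19: α=0, u≡7; β=-2, v≡16 (mod 19); (7|19)=+1, (16|19)=+1; sign (−1)^0·+1^-2·+1^0 = +1.
(-1495, 1518 / ℚ) ramifies at {3, 5}: a division algebra.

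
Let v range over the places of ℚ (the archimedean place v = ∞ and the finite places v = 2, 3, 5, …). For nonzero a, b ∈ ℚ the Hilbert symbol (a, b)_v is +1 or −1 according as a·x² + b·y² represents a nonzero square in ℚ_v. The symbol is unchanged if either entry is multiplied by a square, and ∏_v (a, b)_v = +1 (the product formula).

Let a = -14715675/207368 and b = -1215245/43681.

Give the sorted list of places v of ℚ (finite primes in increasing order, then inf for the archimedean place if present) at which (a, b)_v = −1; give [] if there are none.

(a, b) ≡ (-86, -5) mod (ℚ^×)²; places V = {2, 3, 5, 7, 11, 13, 17, 19, 23, 29, 43, ∞}.
(a,b)_23: α=-2, u≡1; β=0, v≡13 (mod 23); (1|23)=+1, (13|23)=+1; sign (−1)^0·+1^0·+1^-2 = +1.
(a,b)_3: α=4, u≡1; β=0, v≡1 (mod 3); (1|3)=+1, (1|3)=+1; sign (−1)^0·+1^0·+1^4 = +1.
(a,b)_5: α=2, u≡1; β=1, v≡1 (mod 5); (1|5)=+1, (1|5)=+1; sign (−1)^0·+1^1·+1^2 = +1.
(a,b)_17: α=0, u≡9; β=2, v≡12 (mod 17); (9|17)=+1, (12|17)=-1; sign (−1)^0·+1^2·-1^0 = +1.
(a,b)_∞: sgn(-86)=−, sgn(-5)=−, so -1.
(a,b)_13: α=2, u≡5; β=0, v≡8 (mod 13); (5|13)=-1, (8|13)=-1; sign (−1)^0·-1^0·-1^2 = +1.
(a,b)_7: α=-2, u≡3; β=0, v≡4 (mod 7); (3|7)=-1, (4|7)=+1; sign (−1)^0·-1^0·+1^-2 = +1.
(a,b)_2: α=-3, β=0; u≡5, v≡3 (mod 8); ε(u)ε(v)=0·1, αω(v)=-3·1, βω(u)=0·1; sum ≡ 1  ⇒  -1.
(a,b)_11: α=0, u≡10; β=-2, v≡10 (mod 11); (10|11)=-1, (10|11)=-1; sign (−1)^0·-1^-2·-1^0 = +1.
(a,b)_43: α=1, u≡24; β=0, v≡40 (mod 43); (24|43)=+1, (40|43)=+1; sign (−1)^0·+1^0·+1^1 = +1.
(a,b)_29: α=0, u≡16; β=2, v≡9 (mod 29); (16|29)=+1, (9|29)=+1; sign (−1)^0·+1^2·+1^0 = +1.
(a,b)_19: α=0, u≡17; β=-2, v≡2 (mod 19); (17|19)=+1, (2|19)=-1; sign (−1)^0·+1^-2·-1^0 = +1.
(-86, -5 / ℚ) ramifies at {2, ∞}: a division algebra.

[2, inf]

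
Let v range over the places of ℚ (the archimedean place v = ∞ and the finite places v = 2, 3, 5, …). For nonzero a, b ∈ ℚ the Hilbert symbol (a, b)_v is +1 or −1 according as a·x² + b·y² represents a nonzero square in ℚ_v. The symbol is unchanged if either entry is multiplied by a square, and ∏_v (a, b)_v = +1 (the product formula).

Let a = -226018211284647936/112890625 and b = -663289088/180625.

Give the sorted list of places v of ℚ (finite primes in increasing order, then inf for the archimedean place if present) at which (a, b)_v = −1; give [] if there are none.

[2, 19, 23, inf]

Mod squares: a ≡ -12369, b ≡ -437. Check v ∈ {∞, 2, 3, 5, 7, 11, 17, 19, 23, 31}.
v=∞: -12369 < 0 and -437 < 0  ⇒  (a,b)_∞ = -1.
v=5: a=5^-8·(≡1), b=5^-4·(≡3) mod 5; (1|5)=+1, (3|5)=-1; (−1)^{-8·-4·2}·(+1)^-4·(-1)^-8 = +1.
v=3: a=3^3·(≡2), b=3^0·(≡1) mod 3; (2|3)=-1, (1|3)=+1; (−1)^{3·0·1}·(-1)^0·(+1)^3 = +1.
v=17: a=17^-2·(≡7), b=17^-2·(≡5) mod 17; (7|17)=-1, (5|17)=-1; (−1)^{-2·-2·8}·(-1)^-2·(-1)^-2 = +1.
v=19: a=19^1·(≡18), b=19^1·(≡14) mod 19; (18|19)=-1, (14|19)=-1; (−1)^{1·1·9}·(-1)^1·(-1)^1 = -1.
v=2: v_2(a)=18, v_2(b)=8; units ≡ 7, 3 (mod 8); ε·ε+αω+βω = 1·1+18·1+8·0 ≡ 1  ⇒  (a,b)_2 = -1.
v=31: a=31^1·(≡19), b=31^0·(≡16) mod 31; (19|31)=+1, (16|31)=+1; (−1)^{1·0·15}·(+1)^0·(+1)^1 = +1.
v=11: a=11^4·(≡8), b=11^2·(≡9) mod 11; (8|11)=-1, (9|11)=+1; (−1)^{4·2·5}·(-1)^2·(+1)^4 = +1.
v=23: a=23^2·(≡15), b=23^1·(≡13) mod 23; (15|23)=-1, (13|23)=+1; (−1)^{2·1·11}·(-1)^1·(+1)^2 = -1.
v=7: a=7^1·(≡2), b=7^2·(≡1) mod 7; (2|7)=+1, (1|7)=+1; (−1)^{1·2·3}·(+1)^2·(+1)^1 = +1.
Ram(-12369, -437) = {2, 19, 23, ∞}; no ℚ_2-point on the conic.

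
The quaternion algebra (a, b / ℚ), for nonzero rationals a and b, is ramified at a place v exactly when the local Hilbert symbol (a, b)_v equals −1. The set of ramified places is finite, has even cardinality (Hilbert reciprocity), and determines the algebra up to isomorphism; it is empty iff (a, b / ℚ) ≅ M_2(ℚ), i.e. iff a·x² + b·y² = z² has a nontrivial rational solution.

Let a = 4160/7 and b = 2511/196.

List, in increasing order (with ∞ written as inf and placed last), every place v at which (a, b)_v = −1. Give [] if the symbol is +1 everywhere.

(a, b) ≡ (455, 31) mod (ℚ^×)²; places V = {2, 3, 5, 7, 13, 31, ∞}.
(a,b)_13: α=1, u≡3; β=0, v≡2 (mod 13); (3|13)=+1, (2|13)=-1; sign (−1)^0·+1^0·-1^1 = -1.
(a,b)_31: α=0, u≡23; β=1, v≡5 (mod 31); (23|31)=-1, (5|31)=+1; sign (−1)^0·-1^1·+1^0 = -1.
(a,b)_∞: sgn(455)=+, sgn(31)=+, so +1.
(a,b)_2: α=6, β=-2; u≡7, v≡7 (mod 8); ε(u)ε(v)=1·1, αω(v)=6·0, βω(u)=-2·0; sum ≡ 1  ⇒  -1.
(a,b)_3: α=0, u≡2; β=4, v≡1 (mod 3); (2|3)=-1, (1|3)=+1; sign (−1)^0·-1^4·+1^0 = +1.
(a,b)_5: α=1, u≡1; β=0, v≡1 (mod 5); (1|5)=+1, (1|5)=+1; sign (−1)^0·+1^0·+1^1 = +1.
(a,b)_7: α=-1, u≡2; β=-2, v≡3 (mod 7); (2|7)=+1, (3|7)=-1; sign (−1)^0·+1^-2·-1^-1 = -1.
(455, 31 / ℚ) ramifies at {2, 7, 13, 31}: a division algebra.

[2, 7, 13, 31]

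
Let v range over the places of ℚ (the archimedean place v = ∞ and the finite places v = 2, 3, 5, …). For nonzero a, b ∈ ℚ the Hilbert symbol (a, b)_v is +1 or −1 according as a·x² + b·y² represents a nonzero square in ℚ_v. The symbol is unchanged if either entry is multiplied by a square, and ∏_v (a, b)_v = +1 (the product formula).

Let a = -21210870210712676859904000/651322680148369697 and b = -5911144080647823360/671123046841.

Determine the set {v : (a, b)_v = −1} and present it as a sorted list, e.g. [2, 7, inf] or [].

[2, 5, 17, inf]

Mod squares: a ≡ -3230, b ≡ -9690. Check v ∈ {∞, 2, 3, 5, 7, 11, 13, 17, 19, 23, 29, 41, 47, 53}.
v=7: a=7^6·(≡4), b=7^2·(≡6) mod 7; (4|7)=+1, (6|7)=-1; (−1)^{6·2·3}·(+1)^2·(-1)^6 = +1.
v=13: a=13^-6·(≡7), b=13^-2·(≡6) mod 13; (7|13)=-1, (6|13)=-1; (−1)^{-6·-2·6}·(-1)^-2·(-1)^-6 = +1.
v=41: a=41^-4·(≡32), b=41^-2·(≡38) mod 41; (32|41)=+1, (38|41)=-1; (−1)^{-4·-2·20}·(+1)^-2·(-1)^-4 = +1.
v=11: a=11^2·(≡3), b=11^0·(≡4) mod 11; (3|11)=+1, (4|11)=+1; (−1)^{2·0·5}·(+1)^0·(+1)^2 = +1.
v=3: a=3^0·(≡1), b=3^3·(≡1) mod 3; (1|3)=+1, (1|3)=+1; (−1)^{0·3·1}·(+1)^3·(+1)^0 = +1.
v=47: a=47^2·(≡30), b=47^2·(≡13) mod 47; (30|47)=-1, (13|47)=-1; (−1)^{2·2·23}·(-1)^2·(-1)^2 = +1.
v=19: a=19^1·(≡5), b=19^1·(≡15) mod 19; (5|19)=+1, (15|19)=-1; (−1)^{1·1·9}·(+1)^1·(-1)^1 = +1.
v=5: a=5^3·(≡4), b=5^1·(≡3) mod 5; (4|5)=+1, (3|5)=-1; (−1)^{3·1·2}·(+1)^1·(-1)^3 = -1.
v=17: a=17^-1·(≡3), b=17^3·(≡4) mod 17; (3|17)=-1, (4|17)=+1; (−1)^{-1·3·8}·(-1)^3·(+1)^-1 = -1.
v=∞: -3230 < 0 and -9690 < 0  ⇒  (a,b)_∞ = -1.
v=23: a=23^2·(≡12), b=23^2·(≡18) mod 23; (12|23)=+1, (18|23)=+1; (−1)^{2·2·11}·(+1)^2·(+1)^2 = +1.
v=29: a=29^0·(≡21), b=29^-2·(≡25) mod 29; (21|29)=-1, (25|29)=+1; (−1)^{0·-2·14}·(-1)^-2·(+1)^0 = +1.
v=53: a=53^-2·(≡32), b=53^-2·(≡15) mod 53; (32|53)=-1, (15|53)=+1; (−1)^{-2·-2·26}·(-1)^-2·(+1)^-2 = +1.
v=2: v_2(a)=29, v_2(b)=13; units ≡ 1, 3 (mod 8); ε·ε+αω+βω = 0·1+29·1+13·0 ≡ 1  ⇒  (a,b)_2 = -1.
(-3230, -9690 / ℚ) ramifies at {2, 5, 17, ∞}: a division algebra.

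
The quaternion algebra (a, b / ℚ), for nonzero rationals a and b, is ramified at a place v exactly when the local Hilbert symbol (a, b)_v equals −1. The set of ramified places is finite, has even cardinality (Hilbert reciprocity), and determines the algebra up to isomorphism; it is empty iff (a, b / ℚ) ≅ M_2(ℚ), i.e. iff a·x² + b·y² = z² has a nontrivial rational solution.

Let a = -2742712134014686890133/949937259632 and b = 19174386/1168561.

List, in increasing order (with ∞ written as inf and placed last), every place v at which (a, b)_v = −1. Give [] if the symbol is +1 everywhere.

(a, b) ≡ (-3059, 66) mod (ℚ^×)²; places V = {2, 3, 7, 11, 19, 23, 29, 47, ∞}.
(a,b)_19: α=1, u≡14; β=0, v≡1 (mod 19); (14|19)=-1, (1|19)=+1; sign (−1)^0·-1^0·+1^1 = +1.
(a,b)_3: α=0, u≡1; β=1, v≡1 (mod 3); (1|3)=+1, (1|3)=+1; sign (−1)^0·+1^1·+1^0 = +1.
(a,b)_∞: sgn(-3059)=−, sgn(66)=+, so +1.
(a,b)_29: α=2, u≡11; β=0, v≡18 (mod 29); (11|29)=-1, (18|29)=-1; sign (−1)^0·-1^0·-1^2 = +1.
(a,b)_47: α=-4, u≡31; β=-2, v≡30 (mod 47); (31|47)=-1, (30|47)=-1; sign (−1)^0·-1^-2·-1^-4 = +1.
(a,b)_23: α=-3, u≡10; β=-2, v≡22 (mod 23); (10|23)=-1, (22|23)=-1; sign (−1)^0·-1^-2·-1^-3 = -1.
(a,b)_2: α=-4, β=1; u≡5, v≡1 (mod 8); ε(u)ε(v)=0·0, αω(v)=-4·0, βω(u)=1·1; sum ≡ 1  ⇒  -1.
(a,b)_7: α=13, u≡4; β=4, v≡3 (mod 7); (4|7)=+1, (3|7)=-1; sign (−1)^0·+1^4·-1^13 = -1.
(a,b)_11: α=6, u≡7; β=3, v≡2 (mod 11); (7|11)=-1, (2|11)=-1; sign (−1)^0·-1^3·-1^6 = -1.
Ram(-3059, 66) = {2, 7, 11, 23}; no ℚ_2-point on the conic.

[2, 7, 11, 23]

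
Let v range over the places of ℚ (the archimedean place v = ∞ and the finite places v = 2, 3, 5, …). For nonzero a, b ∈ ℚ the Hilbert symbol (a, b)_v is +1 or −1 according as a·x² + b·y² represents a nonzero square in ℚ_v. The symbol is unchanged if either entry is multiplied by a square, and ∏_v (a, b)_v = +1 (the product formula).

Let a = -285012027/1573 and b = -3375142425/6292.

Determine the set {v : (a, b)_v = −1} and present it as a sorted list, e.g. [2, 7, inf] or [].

[3, 13, 19, inf]

(a, b) ≡ (-39, -741) mod (ℚ^×)²; places V = {2, 3, 5, 11, 13, 19, ∞}.
(a,b)_3: α=7, u≡2; β=9, v≡2 (mod 3); (2|3)=-1, (2|3)=-1; sign (−1)^1·-1^9·-1^7 = -1.
(a,b)_13: α=-1, u≡3; β=-1, v≡7 (mod 13); (3|13)=+1, (7|13)=-1; sign (−1)^0·+1^-1·-1^-1 = -1.
(a,b)_5: α=0, u≡1; β=2, v≡4 (mod 5); (1|5)=+1, (4|5)=+1; sign (−1)^0·+1^2·+1^0 = +1.
(a,b)_19: α=4, u≡10; β=3, v≡2 (mod 19); (10|19)=-1, (2|19)=-1; sign (−1)^0·-1^3·-1^4 = -1.
(a,b)_∞: sgn(-39)=−, sgn(-741)=−, so -1.
(a,b)_2: α=0, β=-2; u≡1, v≡3 (mod 8); ε(u)ε(v)=0·1, αω(v)=0·1, βω(u)=-2·0; sum ≡ 0  ⇒  +1.
(a,b)_11: α=-2, u≡4; β=-2, v≡2 (mod 11); (4|11)=+1, (2|11)=-1; sign (−1)^0·+1^-2·-1^-2 = +1.
Ram(-39, -741) = {3, 13, 19, ∞}; no ℚ_3-point on the conic.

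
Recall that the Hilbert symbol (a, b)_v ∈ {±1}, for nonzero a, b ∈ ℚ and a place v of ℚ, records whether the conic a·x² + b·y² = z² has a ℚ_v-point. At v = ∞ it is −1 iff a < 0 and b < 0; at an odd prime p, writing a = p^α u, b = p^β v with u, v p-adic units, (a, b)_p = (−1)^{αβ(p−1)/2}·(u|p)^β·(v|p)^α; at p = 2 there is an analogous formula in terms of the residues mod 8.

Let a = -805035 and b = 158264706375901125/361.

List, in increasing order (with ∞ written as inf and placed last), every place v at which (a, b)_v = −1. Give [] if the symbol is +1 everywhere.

[3, 5, 7, 17]

(a, b) ≡ (-805035, 5) mod (ℚ^×)²; places V = {2, 3, 5, 7, 11, 13, 17, 19, 41, ∞}.
(a,b)_7: α=1, u≡5; β=2, v≡3 (mod 7); (5|7)=-1, (3|7)=-1; sign (−1)^0·-1^2·-1^1 = -1.
(a,b)_3: α=1, u≡2; β=2, v≡2 (mod 3); (2|3)=-1, (2|3)=-1; sign (−1)^0·-1^2·-1^1 = -1.
(a,b)_41: α=1, u≡4; β=2, v≡23 (mod 41); (4|41)=+1, (23|41)=+1; sign (−1)^0·+1^2·+1^1 = +1.
(a,b)_17: α=1, u≡7; β=4, v≡11 (mod 17); (7|17)=-1, (11|17)=-1; sign (−1)^0·-1^4·-1^1 = -1.
(a,b)_19: α=0, u≡14; β=-2, v≡7 (mod 19); (14|19)=-1, (7|19)=+1; sign (−1)^0·-1^-2·+1^0 = +1.
(a,b)_2: α=0, β=0; u≡5, v≡5 (mod 8); ε(u)ε(v)=0·0, αω(v)=0·1, βω(u)=0·1; sum ≡ 0  ⇒  +1.
(a,b)_13: α=0, u≡3; β=2, v≡7 (mod 13); (3|13)=+1, (7|13)=-1; sign (−1)^0·+1^2·-1^0 = +1.
(a,b)_5: α=1, u≡3; β=3, v≡4 (mod 5); (3|5)=-1, (4|5)=+1; sign (−1)^0·-1^3·+1^1 = -1.
(a,b)_11: α=1, u≡9; β=2, v≡1 (mod 11); (9|11)=+1, (1|11)=+1; sign (−1)^0·+1^2·+1^1 = +1.
(a,b)_∞: sgn(-805035)=−, sgn(5)=+, so +1.
(-805035, 5 / ℚ) ramifies at {3, 5, 7, 17}: a division algebra.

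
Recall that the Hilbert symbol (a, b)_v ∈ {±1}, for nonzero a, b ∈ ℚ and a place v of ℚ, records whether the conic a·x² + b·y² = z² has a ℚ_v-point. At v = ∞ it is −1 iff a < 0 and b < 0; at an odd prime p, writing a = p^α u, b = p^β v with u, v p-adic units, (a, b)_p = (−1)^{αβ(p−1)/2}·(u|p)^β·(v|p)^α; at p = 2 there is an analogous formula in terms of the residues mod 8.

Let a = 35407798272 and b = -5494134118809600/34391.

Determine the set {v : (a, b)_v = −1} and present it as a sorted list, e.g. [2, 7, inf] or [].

[3, 11]

(a, b) ≡ (2, -7854) mod (ℚ^×)²; places V = {2, 3, 5, 7, 11, 17, ∞}.
(a,b)_2: α=13, β=23; u≡1, v≡1 (mod 8); ε(u)ε(v)=0·0, αω(v)=13·0, βω(u)=23·0; sum ≡ 0  ⇒  +1.
(a,b)_11: α=2, u≡10; β=3, v≡5 (mod 11); (10|11)=-1, (5|11)=+1; sign (−1)^0·-1^3·+1^2 = -1.
(a,b)_3: α=6, u≡2; β=9, v≡1 (mod 3); (2|3)=-1, (1|3)=+1; sign (−1)^0·-1^9·+1^6 = -1.
(a,b)_∞: sgn(2)=+, sgn(-7854)=−, so +1.
(a,b)_7: α=2, u≡4; β=-1, v≡5 (mod 7); (4|7)=+1, (5|7)=-1; sign (−1)^0·+1^-1·-1^2 = +1.
(a,b)_5: α=0, u≡2; β=2, v≡1 (mod 5); (2|5)=-1, (1|5)=+1; sign (−1)^0·-1^2·+1^0 = +1.
(a,b)_17: α=0, u≡1; β=-3, v≡11 (mod 17); (1|17)=+1, (11|17)=-1; sign (−1)^0·+1^-3·-1^0 = +1.
Ram(2, -7854) = {3, 11}; no ℚ_3-point on the conic.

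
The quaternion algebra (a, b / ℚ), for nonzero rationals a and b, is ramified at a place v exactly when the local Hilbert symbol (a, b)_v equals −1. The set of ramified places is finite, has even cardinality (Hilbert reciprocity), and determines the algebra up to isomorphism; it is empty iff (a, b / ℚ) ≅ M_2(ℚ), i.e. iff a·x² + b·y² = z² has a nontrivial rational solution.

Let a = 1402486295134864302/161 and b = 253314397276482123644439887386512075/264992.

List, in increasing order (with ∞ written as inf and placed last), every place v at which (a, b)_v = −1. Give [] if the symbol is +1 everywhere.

[7, 17, 19, 29]

Mod squares: a ≡ 177422, b ≡ 374. Check v ∈ {∞, 2, 3, 5, 7, 11, 13, 17, 19, 23, 29, 41, 47, 53}.
v=19: a=19^1·(≡17), b=19^2·(≡12) mod 19; (17|19)=+1, (12|19)=-1; (−1)^{1·2·9}·(+1)^2·(-1)^1 = -1.
v=23: a=23^-1·(≡1), b=23^0·(≡6) mod 23; (1|23)=+1, (6|23)=+1; (−1)^{-1·0·11}·(+1)^0·(+1)^-1 = +1.
v=2: v_2(a)=1, v_2(b)=-5; units ≡ 7, 3 (mod 8); ε·ε+αω+βω = 1·1+1·1+-5·0 ≡ 0  ⇒  (a,b)_2 = +1.
v=17: a=17^2·(≡12), b=17^3·(≡11) mod 17; (12|17)=-1, (11|17)=-1; (−1)^{2·3·8}·(-1)^3·(-1)^2 = -1.
v=53: a=53^0·(≡35), b=53^2·(≡3) mod 53; (35|53)=-1, (3|53)=-1; (−1)^{0·2·26}·(-1)^2·(-1)^0 = +1.
v=5: a=5^0·(≡2), b=5^2·(≡4) mod 5; (2|5)=-1, (4|5)=+1; (−1)^{0·2·2}·(-1)^2·(+1)^0 = +1.
v=∞: 177422 > 0 and 374 > 0  ⇒  (a,b)_∞ = +1.
v=41: a=41^2·(≡12), b=41^4·(≡21) mod 41; (12|41)=-1, (21|41)=+1; (−1)^{2·4·20}·(-1)^4·(+1)^2 = +1.
v=13: a=13^0·(≡5), b=13^-2·(≡3) mod 13; (5|13)=-1, (3|13)=+1; (−1)^{0·-2·6}·(-1)^-2·(+1)^0 = +1.
v=29: a=29^1·(≡24), b=29^2·(≡11) mod 29; (24|29)=+1, (11|29)=-1; (−1)^{1·2·14}·(+1)^2·(-1)^1 = -1.
v=7: a=7^-1·(≡3), b=7^-2·(≡5) mod 7; (3|7)=-1, (5|7)=-1; (−1)^{-1·-2·3}·(-1)^-2·(-1)^-1 = -1.
v=11: a=11^4·(≡9), b=11^7·(≡9) mod 11; (9|11)=+1, (9|11)=+1; (−1)^{4·7·5}·(+1)^7·(+1)^4 = +1.
v=3: a=3^4·(≡2), b=3^2·(≡2) mod 3; (2|3)=-1, (2|3)=-1; (−1)^{4·2·1}·(-1)^2·(-1)^4 = +1.
v=47: a=47^2·(≡5), b=47^4·(≡26) mod 47; (5|47)=-1, (26|47)=-1; (−1)^{2·4·23}·(-1)^4·(-1)^2 = +1.
(177422, 374 / ℚ) ramifies at {7, 17, 19, 29}: a division algebra.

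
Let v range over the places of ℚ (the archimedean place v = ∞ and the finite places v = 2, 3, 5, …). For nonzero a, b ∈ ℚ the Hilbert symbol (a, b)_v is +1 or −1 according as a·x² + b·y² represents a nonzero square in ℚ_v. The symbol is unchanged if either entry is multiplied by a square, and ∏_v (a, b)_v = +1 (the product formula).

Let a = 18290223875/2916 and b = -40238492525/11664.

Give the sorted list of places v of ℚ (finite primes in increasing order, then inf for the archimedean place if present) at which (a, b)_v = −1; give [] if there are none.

[2, 11, 29, 37]

Mod squares: a ≡ 123395, b ≡ -271469. Check v ∈ {∞, 2, 3, 5, 7, 11, 23, 29, 37}.
v=5: a=5^3·(≡1), b=5^2·(≡1) mod 5; (1|5)=+1, (1|5)=+1; (−1)^{3·2·2}·(+1)^2·(+1)^3 = +1.
v=23: a=23^1·(≡12), b=23^1·(≡21) mod 23; (12|23)=+1, (21|23)=-1; (−1)^{1·1·11}·(+1)^1·(-1)^1 = +1.
v=∞: 123395 > 0 and -271469 < 0  ⇒  (a,b)_∞ = +1.
v=11: a=11^2·(≡10), b=11^3·(≡5) mod 11; (10|11)=-1, (5|11)=+1; (−1)^{2·3·5}·(-1)^3·(+1)^2 = -1.
v=2: v_2(a)=-2, v_2(b)=-4; units ≡ 3, 3 (mod 8); ε·ε+αω+βω = 1·1+-2·1+-4·1 ≡ 1  ⇒  (a,b)_2 = -1.
v=37: a=37^1·(≡19), b=37^1·(≡21) mod 37; (19|37)=-1, (21|37)=+1; (−1)^{1·1·18}·(-1)^1·(+1)^1 = -1.
v=3: a=3^-6·(≡2), b=3^-6·(≡1) mod 3; (2|3)=-1, (1|3)=+1; (−1)^{-6·-6·1}·(-1)^-6·(+1)^-6 = +1.
v=7: a=7^2·(≡5), b=7^2·(≡6) mod 7; (5|7)=-1, (6|7)=-1; (−1)^{2·2·3}·(-1)^2·(-1)^2 = +1.
v=29: a=29^1·(≡26), b=29^1·(≡6) mod 29; (26|29)=-1, (6|29)=+1; (−1)^{1·1·14}·(-1)^1·(+1)^1 = -1.
Ram(123395, -271469) = {2, 11, 29, 37}; no ℚ_2-point on the conic.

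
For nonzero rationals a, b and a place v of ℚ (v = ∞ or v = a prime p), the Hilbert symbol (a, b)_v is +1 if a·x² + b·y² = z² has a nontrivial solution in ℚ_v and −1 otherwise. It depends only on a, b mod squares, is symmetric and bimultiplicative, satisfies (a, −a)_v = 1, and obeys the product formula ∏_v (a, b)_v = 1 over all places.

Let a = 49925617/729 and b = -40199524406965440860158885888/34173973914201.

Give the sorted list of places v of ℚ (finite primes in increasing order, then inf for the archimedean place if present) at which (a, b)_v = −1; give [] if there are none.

(a, b) ≡ (172753, -320827) mod (ℚ^×)²; places V = {2, 3, 7, 11, 13, 17, 23, 29, 37, ∞}.
(a,b)_7: α=1, u≡1; β=6, v≡1 (mod 7); (1|7)=+1, (1|7)=+1; sign (−1)^0·+1^6·+1^1 = +1.
(a,b)_17: α=2, u≡9; β=4, v≡14 (mod 17); (9|17)=+1, (14|17)=-1; sign (−1)^0·+1^4·-1^2 = +1.
(a,b)_13: α=0, u≡1; β=3, v≡6 (mod 13); (1|13)=+1, (6|13)=-1; sign (−1)^0·+1^3·-1^0 = +1.
(a,b)_3: α=-6, u≡1; β=-24, v≡2 (mod 3); (1|3)=+1, (2|3)=-1; sign (−1)^0·+1^-24·-1^-6 = +1.
(a,b)_37: α=1, u≡28; β=3, v≡32 (mod 37); (28|37)=+1, (32|37)=-1; sign (−1)^0·+1^3·-1^1 = -1.
(a,b)_29: α=1, u≡26; β=3, v≡27 (mod 29); (26|29)=-1, (27|29)=-1; sign (−1)^0·-1^3·-1^1 = +1.
(a,b)_∞: sgn(172753)=+, sgn(-320827)=−, so +1.
(a,b)_23: α=1, u≡12; β=1, v≡16 (mod 23); (12|23)=+1, (16|23)=+1; sign (−1)^1·+1^1·+1^1 = -1.
(a,b)_2: α=0, β=16; u≡1, v≡5 (mod 8); ε(u)ε(v)=0·0, αω(v)=0·1, βω(u)=16·0; sum ≡ 0  ⇒  +1.
(a,b)_11: α=0, u≡9; β=-2, v≡7 (mod 11); (9|11)=+1, (7|11)=-1; sign (−1)^0·+1^-2·-1^0 = +1.
Ram(172753, -320827) = {23, 37}; no ℚ_23-point on the conic.

[23, 37]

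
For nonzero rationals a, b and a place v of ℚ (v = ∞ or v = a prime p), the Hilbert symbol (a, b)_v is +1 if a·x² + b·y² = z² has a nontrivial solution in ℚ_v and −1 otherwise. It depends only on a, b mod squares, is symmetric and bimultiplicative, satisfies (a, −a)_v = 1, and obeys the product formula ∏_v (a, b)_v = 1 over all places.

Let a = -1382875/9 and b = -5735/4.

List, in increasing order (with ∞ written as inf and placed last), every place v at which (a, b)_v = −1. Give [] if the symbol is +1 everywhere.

[13, 23, 37, inf]

(a, b) ≡ (-55315, -5735) mod (ℚ^×)²; places V = {2, 3, 5, 13, 23, 31, 37, ∞}.
(a,b)_∞: sgn(-55315)=−, sgn(-5735)=−, so -1.
(a,b)_13: α=1, u≡12; β=0, v≡6 (mod 13); (12|13)=+1, (6|13)=-1; sign (−1)^0·+1^0·-1^1 = -1.
(a,b)_2: α=0, β=-2; u≡5, v≡1 (mod 8); ε(u)ε(v)=0·0, αω(v)=0·0, βω(u)=-2·1; sum ≡ 0  ⇒  +1.
(a,b)_31: α=0, u≡28; β=1, v≡8 (mod 31); (28|31)=+1, (8|31)=+1; sign (−1)^0·+1^1·+1^0 = +1.
(a,b)_5: α=3, u≡3; β=1, v≡2 (mod 5); (3|5)=-1, (2|5)=-1; sign (−1)^0·-1^1·-1^3 = +1.
(a,b)_3: α=-2, u≡2; β=0, v≡1 (mod 3); (2|3)=-1, (1|3)=+1; sign (−1)^0·-1^0·+1^-2 = +1.
(a,b)_37: α=1, u≡20; β=1, v≡26 (mod 37); (20|37)=-1, (26|37)=+1; sign (−1)^0·-1^1·+1^1 = -1.
(a,b)_23: α=1, u≡15; β=0, v≡21 (mod 23); (15|23)=-1, (21|23)=-1; sign (−1)^0·-1^0·-1^1 = -1.
(-55315, -5735 / ℚ) ramifies at {13, 23, 37, ∞}: a division algebra.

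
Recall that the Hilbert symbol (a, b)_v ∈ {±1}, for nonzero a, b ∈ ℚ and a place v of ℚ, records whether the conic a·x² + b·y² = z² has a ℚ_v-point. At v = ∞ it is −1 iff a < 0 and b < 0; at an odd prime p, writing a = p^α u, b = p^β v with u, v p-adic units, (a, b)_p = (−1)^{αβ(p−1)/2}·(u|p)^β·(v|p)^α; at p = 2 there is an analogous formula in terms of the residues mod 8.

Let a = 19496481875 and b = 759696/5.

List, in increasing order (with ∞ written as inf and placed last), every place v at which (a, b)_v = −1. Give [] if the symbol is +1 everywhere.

[3, 17, 19, 23]

Mod squares: a ≡ 299, b ≡ 4845. Check v ∈ {∞, 2, 3, 5, 7, 13, 17, 19, 23}.
v=∞: 299 > 0 and 4845 > 0  ⇒  (a,b)_∞ = +1.
v=17: a=17^2·(≡10), b=17^1·(≡16) mod 17; (10|17)=-1, (16|17)=+1; (−1)^{2·1·8}·(-1)^1·(+1)^2 = -1.
v=2: v_2(a)=0, v_2(b)=4; units ≡ 3, 5 (mod 8); ε·ε+αω+βω = 1·0+0·1+4·1 ≡ 0  ⇒  (a,b)_2 = +1.
v=19: a=19^2·(≡2), b=19^1·(≡13) mod 19; (2|19)=-1, (13|19)=-1; (−1)^{2·1·9}·(-1)^1·(-1)^2 = -1.
v=5: a=5^4·(≡1), b=5^-1·(≡1) mod 5; (1|5)=+1, (1|5)=+1; (−1)^{4·-1·2}·(+1)^-1·(+1)^4 = +1.
v=23: a=23^1·(≡6), b=23^0·(≡15) mod 23; (6|23)=+1, (15|23)=-1; (−1)^{1·0·11}·(+1)^0·(-1)^1 = -1.
v=7: a=7^0·(≡3), b=7^2·(≡4) mod 7; (3|7)=-1, (4|7)=+1; (−1)^{0·2·3}·(-1)^2·(+1)^0 = +1.
v=13: a=13^1·(≡1), b=13^0·(≡3) mod 13; (1|13)=+1, (3|13)=+1; (−1)^{1·0·6}·(+1)^0·(+1)^1 = +1.
v=3: a=3^0·(≡2), b=3^1·(≡1) mod 3; (2|3)=-1, (1|3)=+1; (−1)^{0·1·1}·(-1)^1·(+1)^0 = -1.
Ram(299, 4845) = {3, 17, 19, 23}; no ℚ_3-point on the conic.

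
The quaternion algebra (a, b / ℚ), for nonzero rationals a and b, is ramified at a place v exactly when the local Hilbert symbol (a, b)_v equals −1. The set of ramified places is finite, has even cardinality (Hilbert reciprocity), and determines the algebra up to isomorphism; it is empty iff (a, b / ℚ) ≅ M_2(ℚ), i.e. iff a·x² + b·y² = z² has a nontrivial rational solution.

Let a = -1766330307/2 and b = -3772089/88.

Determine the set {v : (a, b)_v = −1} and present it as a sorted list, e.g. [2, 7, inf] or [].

[3, 19, 43, inf]

(a, b) ≡ (-43613094, -2838) mod (ℚ^×)²; places V = {2, 3, 7, 11, 19, 31, 41, 43, ∞}.
(a,b)_43: α=1, u≡32; β=1, v≡20 (mod 43); (32|43)=-1, (20|43)=-1; sign (−1)^1·-1^1·-1^1 = -1.
(a,b)_19: α=1, u≡12; β=2, v≡8 (mod 19); (12|19)=-1, (8|19)=-1; sign (−1)^0·-1^2·-1^1 = -1.
(a,b)_3: α=5, u≡2; β=5, v≡2 (mod 3); (2|3)=-1, (2|3)=-1; sign (−1)^1·-1^5·-1^5 = -1.
(a,b)_∞: sgn(-43613094)=−, sgn(-2838)=−, so -1.
(a,b)_7: α=1, u≡6; β=0, v≡2 (mod 7); (6|7)=-1, (2|7)=+1; sign (−1)^0·-1^0·+1^1 = +1.
(a,b)_41: α=1, u≡28; β=0, v≡33 (mod 41); (28|41)=-1, (33|41)=+1; sign (−1)^0·-1^0·+1^1 = +1.
(a,b)_31: α=1, u≡3; β=0, v≡8 (mod 31); (3|31)=-1, (8|31)=+1; sign (−1)^0·-1^0·+1^1 = +1.
(a,b)_11: α=0, u≡3; β=-1, v≡8 (mod 11); (3|11)=+1, (8|11)=-1; sign (−1)^0·+1^-1·-1^0 = +1.
(a,b)_2: α=-1, β=-3; u≡5, v≡5 (mod 8); ε(u)ε(v)=0·0, αω(v)=-1·1, βω(u)=-3·1; sum ≡ 0  ⇒  +1.
Ram(-43613094, -2838) = {3, 19, 43, ∞}; no ℚ_3-point on the conic.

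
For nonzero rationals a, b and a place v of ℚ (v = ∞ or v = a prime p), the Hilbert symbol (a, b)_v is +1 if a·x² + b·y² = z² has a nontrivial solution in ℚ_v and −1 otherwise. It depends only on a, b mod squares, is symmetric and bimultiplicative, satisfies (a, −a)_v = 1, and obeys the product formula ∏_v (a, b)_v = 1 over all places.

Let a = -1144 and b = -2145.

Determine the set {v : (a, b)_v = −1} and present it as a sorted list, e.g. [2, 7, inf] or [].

[3, inf]

Mod squares: a ≡ -286, b ≡ -2145. Check v ∈ {∞, 2, 3, 5, 11, 13}.
v=13: a=13^1·(≡3), b=13^1·(≡4) mod 13; (3|13)=+1, (4|13)=+1; (−1)^{1·1·6}·(+1)^1·(+1)^1 = +1.
v=3: a=3^0·(≡2), b=3^1·(≡2) mod 3; (2|3)=-1, (2|3)=-1; (−1)^{0·1·1}·(-1)^1·(-1)^0 = -1.
v=∞: -286 < 0 and -2145 < 0  ⇒  (a,b)_∞ = -1.
v=5: a=5^0·(≡1), b=5^1·(≡1) mod 5; (1|5)=+1, (1|5)=+1; (−1)^{0·1·2}·(+1)^1·(+1)^0 = +1.
v=11: a=11^1·(≡6), b=11^1·(≡3) mod 11; (6|11)=-1, (3|11)=+1; (−1)^{1·1·5}·(-1)^1·(+1)^1 = +1.
v=2: v_2(a)=3, v_2(b)=0; units ≡ 1, 7 (mod 8); ε·ε+αω+βω = 0·1+3·0+0·0 ≡ 0  ⇒  (a,b)_2 = +1.
Ram(-286, -2145) = {3, ∞}; no ℚ_3-point on the conic.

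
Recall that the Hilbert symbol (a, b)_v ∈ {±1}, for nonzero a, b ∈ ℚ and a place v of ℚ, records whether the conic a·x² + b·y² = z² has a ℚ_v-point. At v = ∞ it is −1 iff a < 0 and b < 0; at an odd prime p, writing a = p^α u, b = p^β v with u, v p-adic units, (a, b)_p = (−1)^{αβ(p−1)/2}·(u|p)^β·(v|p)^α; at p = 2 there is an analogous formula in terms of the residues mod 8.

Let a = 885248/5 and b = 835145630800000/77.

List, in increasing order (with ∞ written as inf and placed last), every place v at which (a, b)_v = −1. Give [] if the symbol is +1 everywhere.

[]

Mod squares: a ≡ 17290, b ≡ 10010. Check v ∈ {∞, 2, 5, 7, 11, 13, 19, 23, 29}.
v=19: a=19^1·(≡16), b=19^2·(≡16) mod 19; (16|19)=+1, (16|19)=+1; (−1)^{1·2·9}·(+1)^2·(+1)^1 = +1.
v=11: a=11^0·(≡9), b=11^-1·(≡2) mod 11; (9|11)=+1, (2|11)=-1; (−1)^{0·-1·5}·(+1)^-1·(-1)^0 = +1.
v=2: v_2(a)=9, v_2(b)=7; units ≡ 5, 5 (mod 8); ε·ε+αω+βω = 0·0+9·1+7·1 ≡ 0  ⇒  (a,b)_2 = +1.
v=7: a=7^1·(≡6), b=7^-1·(≡4) mod 7; (6|7)=-1, (4|7)=+1; (−1)^{1·-1·3}·(-1)^-1·(+1)^1 = +1.
v=13: a=13^1·(≡3), b=13^1·(≡1) mod 13; (3|13)=+1, (1|13)=+1; (−1)^{1·1·6}·(+1)^1·(+1)^1 = +1.
v=∞: 17290 > 0 and 10010 > 0  ⇒  (a,b)_∞ = +1.
v=29: a=29^0·(≡22), b=29^2·(≡25) mod 29; (22|29)=+1, (25|29)=+1; (−1)^{0·2·14}·(+1)^2·(+1)^0 = +1.
v=5: a=5^-1·(≡3), b=5^5·(≡3) mod 5; (3|5)=-1, (3|5)=-1; (−1)^{-1·5·2}·(-1)^5·(-1)^-1 = +1.
v=23: a=23^0·(≡14), b=23^2·(≡20) mod 23; (14|23)=-1, (20|23)=-1; (−1)^{0·2·11}·(-1)^2·(-1)^0 = +1.
Every local symbol is +1, so the conic 17290·x² + 10010·y² = z² has ℚ_v-points for all v and hence a ℚ-point; (a, b / ℚ) ≅ M_2(ℚ).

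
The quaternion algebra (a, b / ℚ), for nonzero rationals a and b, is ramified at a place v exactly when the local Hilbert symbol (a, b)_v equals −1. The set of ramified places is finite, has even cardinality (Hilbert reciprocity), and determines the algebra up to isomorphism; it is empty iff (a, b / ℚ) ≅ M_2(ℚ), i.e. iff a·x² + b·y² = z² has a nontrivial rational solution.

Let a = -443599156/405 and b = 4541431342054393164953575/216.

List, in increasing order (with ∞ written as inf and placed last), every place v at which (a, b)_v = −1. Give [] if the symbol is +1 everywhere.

(a, b) ≡ (-230945, 1482) mod (ℚ^×)²; places V = {2, 3, 5, 7, 11, 13, 17, 19, ∞}.
(a,b)_7: α=4, u≡5; β=8, v≡5 (mod 7); (5|7)=-1, (5|7)=-1; sign (−1)^0·-1^8·-1^4 = +1.
(a,b)_13: α=1, u≡6; β=1, v≡4 (mod 13); (6|13)=-1, (4|13)=+1; sign (−1)^0·-1^1·+1^1 = -1.
(a,b)_5: α=-1, u≡4; β=2, v≡3 (mod 5); (4|5)=+1, (3|5)=-1; sign (−1)^0·+1^2·-1^-1 = -1.
(a,b)_19: α=1, u≡11; β=3, v≡14 (mod 19); (11|19)=+1, (14|19)=-1; sign (−1)^1·+1^3·-1^1 = +1.
(a,b)_17: α=1, u≡1; β=6, v≡6 (mod 17); (1|17)=+1, (6|17)=-1; sign (−1)^0·+1^6·-1^1 = -1.
(a,b)_∞: sgn(-230945)=−, sgn(1482)=+, so +1.
(a,b)_3: α=-4, u≡1; β=-3, v≡2 (mod 3); (1|3)=+1, (2|3)=-1; sign (−1)^0·+1^-3·-1^-4 = +1.
(a,b)_2: α=2, β=-3; u≡7, v≡5 (mod 8); ε(u)ε(v)=1·0, αω(v)=2·1, βω(u)=-3·0; sum ≡ 0  ⇒  +1.
(a,b)_11: α=1, u≡4; β=4, v≡2 (mod 11); (4|11)=+1, (2|11)=-1; sign (−1)^0·+1^4·-1^1 = -1.
|Ram(-230945, 1482)| = 4, even; anisotropic at {5, 11, 13, 17}.

[5, 11, 13, 17]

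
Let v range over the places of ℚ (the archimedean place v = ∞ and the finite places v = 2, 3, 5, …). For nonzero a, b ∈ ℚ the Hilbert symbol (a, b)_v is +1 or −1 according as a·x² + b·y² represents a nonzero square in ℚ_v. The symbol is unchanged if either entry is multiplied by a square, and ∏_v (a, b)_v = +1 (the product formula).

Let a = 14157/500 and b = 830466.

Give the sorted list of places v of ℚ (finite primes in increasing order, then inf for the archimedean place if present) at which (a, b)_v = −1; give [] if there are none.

[3, 13]

Mod squares: a ≡ 65, b ≡ 546. Check v ∈ {∞, 2, 3, 5, 7, 11, 13}.
v=5: a=5^-3·(≡3), b=5^0·(≡1) mod 5; (3|5)=-1, (1|5)=+1; (−1)^{-3·0·2}·(-1)^0·(+1)^-3 = +1.
v=13: a=13^1·(≡6), b=13^3·(≡1) mod 13; (6|13)=-1, (1|13)=+1; (−1)^{1·3·6}·(-1)^3·(+1)^1 = -1.
v=11: a=11^2·(≡8), b=11^0·(≡10) mod 11; (8|11)=-1, (10|11)=-1; (−1)^{2·0·5}·(-1)^0·(-1)^2 = +1.
v=2: v_2(a)=-2, v_2(b)=1; units ≡ 1, 1 (mod 8); ε·ε+αω+βω = 0·0+-2·0+1·0 ≡ 0  ⇒  (a,b)_2 = +1.
v=3: a=3^2·(≡2), b=3^3·(≡2) mod 3; (2|3)=-1, (2|3)=-1; (−1)^{2·3·1}·(-1)^3·(-1)^2 = -1.
v=7: a=7^0·(≡1), b=7^1·(≡2) mod 7; (1|7)=+1, (2|7)=+1; (−1)^{0·1·3}·(+1)^1·(+1)^0 = +1.
v=∞: 65 > 0 and 546 > 0  ⇒  (a,b)_∞ = +1.
(65, 546 / ℚ) ramifies at {3, 13}: a division algebra.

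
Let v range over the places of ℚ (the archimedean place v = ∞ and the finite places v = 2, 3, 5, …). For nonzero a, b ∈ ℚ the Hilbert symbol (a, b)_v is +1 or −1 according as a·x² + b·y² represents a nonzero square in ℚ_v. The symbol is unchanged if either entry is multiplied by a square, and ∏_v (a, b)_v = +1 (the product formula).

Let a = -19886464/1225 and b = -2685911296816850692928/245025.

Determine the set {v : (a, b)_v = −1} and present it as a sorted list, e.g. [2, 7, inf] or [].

Mod squares: a ≡ -310726, b ≡ -4816253. Check v ∈ {∞, 2, 3, 5, 7, 11, 13, 17, 19, 31, 37}.
v=11: a=11^0·(≡10), b=11^-2·(≡3) mod 11; (10|11)=-1, (3|11)=+1; (−1)^{0·-2·5}·(-1)^-2·(+1)^0 = +1.
v=7: a=7^-2·(≡1), b=7^0·(≡3) mod 7; (1|7)=+1, (3|7)=-1; (−1)^{-2·0·3}·(+1)^0·(-1)^-2 = +1.
v=19: a=19^1·(≡6), b=19^5·(≡11) mod 19; (6|19)=+1, (11|19)=+1; (−1)^{1·5·9}·(+1)^5·(+1)^1 = -1.
v=∞: -310726 < 0 and -4816253 < 0  ⇒  (a,b)_∞ = -1.
v=5: a=5^-2·(≡4), b=5^-2·(≡2) mod 5; (4|5)=+1, (2|5)=-1; (−1)^{-2·-2·2}·(+1)^-2·(-1)^-2 = +1.
v=3: a=3^0·(≡2), b=3^-4·(≡1) mod 3; (2|3)=-1, (1|3)=+1; (−1)^{0·-4·1}·(-1)^-4·(+1)^0 = +1.
v=2: v_2(a)=7, v_2(b)=6; units ≡ 5, 3 (mod 8); ε·ε+αω+βω = 0·1+7·1+6·1 ≡ 1  ⇒  (a,b)_2 = -1.
v=13: a=13^1·(≡7), b=13^3·(≡2) mod 13; (7|13)=-1, (2|13)=-1; (−1)^{1·3·6}·(-1)^3·(-1)^1 = +1.
v=17: a=17^1·(≡12), b=17^3·(≡2) mod 17; (12|17)=-1, (2|17)=+1; (−1)^{1·3·8}·(-1)^3·(+1)^1 = -1.
v=31: a=31^0·(≡10), b=31^1·(≡20) mod 31; (10|31)=+1, (20|31)=+1; (−1)^{0·1·15}·(+1)^1·(+1)^0 = +1.
v=37: a=37^1·(≡16), b=37^3·(≡9) mod 37; (16|37)=+1, (9|37)=+1; (−1)^{1·3·18}·(+1)^3·(+1)^1 = +1.
Ram(-310726, -4816253) = {2, 17, 19, ∞}; no ℚ_2-point on the conic.

[2, 17, 19, inf]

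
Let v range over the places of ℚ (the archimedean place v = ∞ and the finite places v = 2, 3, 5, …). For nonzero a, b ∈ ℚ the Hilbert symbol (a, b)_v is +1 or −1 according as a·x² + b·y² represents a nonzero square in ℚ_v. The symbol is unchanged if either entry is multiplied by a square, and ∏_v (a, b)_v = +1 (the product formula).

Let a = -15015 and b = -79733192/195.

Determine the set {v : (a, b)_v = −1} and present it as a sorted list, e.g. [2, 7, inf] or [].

[3, 11, 13, inf]

(a, b) ≡ (-15015, -390) mod (ℚ^×)²; places V = {2, 3, 5, 7, 11, 13, 41, ∞}.
(a,b)_5: α=1, u≡2; β=-1, v≡2 (mod 5); (2|5)=-1, (2|5)=-1; sign (−1)^0·-1^-1·-1^1 = +1.
(a,b)_11: α=1, u≡10; β=2, v≡10 (mod 11); (10|11)=-1, (10|11)=-1; sign (−1)^0·-1^2·-1^1 = -1.
(a,b)_2: α=0, β=3; u≡1, v≡5 (mod 8); ε(u)ε(v)=0·0, αω(v)=0·1, βω(u)=3·0; sum ≡ 0  ⇒  +1.
(a,b)_∞: sgn(-15015)=−, sgn(-390)=−, so -1.
(a,b)_13: α=1, u≡2; β=-1, v≡10 (mod 13); (2|13)=-1, (10|13)=+1; sign (−1)^0·-1^-1·+1^1 = -1.
(a,b)_7: α=1, u≡4; β=2, v≡2 (mod 7); (4|7)=+1, (2|7)=+1; sign (−1)^0·+1^2·+1^1 = +1.
(a,b)_3: α=1, u≡2; β=-1, v≡2 (mod 3); (2|3)=-1, (2|3)=-1; sign (−1)^1·-1^-1·-1^1 = -1.
(a,b)_41: α=0, u≡32; β=2, v≡20 (mod 41); (32|41)=+1, (20|41)=+1; sign (−1)^0·+1^2·+1^0 = +1.
|Ram(-15015, -390)| = 4, even; anisotropic at {3, 11, 13, ∞}.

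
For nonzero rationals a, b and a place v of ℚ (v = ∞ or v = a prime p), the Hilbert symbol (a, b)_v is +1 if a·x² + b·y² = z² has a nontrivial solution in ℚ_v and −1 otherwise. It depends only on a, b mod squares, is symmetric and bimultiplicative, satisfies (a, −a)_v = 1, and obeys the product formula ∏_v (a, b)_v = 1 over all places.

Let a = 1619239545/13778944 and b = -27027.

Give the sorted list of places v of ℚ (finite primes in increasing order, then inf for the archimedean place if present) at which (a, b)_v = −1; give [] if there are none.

(a, b) ≡ (105, -3003) mod (ℚ^×)²; places V = {2, 3, 5, 7, 11, 13, 17, 29, ∞}.
(a,b)_∞: sgn(105)=+, sgn(-3003)=−, so +1.
(a,b)_13: α=0, u≡4; β=1, v≡1 (mod 13); (4|13)=+1, (1|13)=+1; sign (−1)^0·+1^1·+1^0 = +1.
(a,b)_17: α=2, u≡14; β=0, v≡3 (mod 17); (14|17)=-1, (3|17)=-1; sign (−1)^0·-1^0·-1^2 = +1.
(a,b)_29: α=-2, u≡18; β=0, v≡1 (mod 29); (18|29)=-1, (1|29)=+1; sign (−1)^0·-1^0·+1^-2 = +1.
(a,b)_7: α=3, u≡2; β=1, v≡3 (mod 7); (2|7)=+1, (3|7)=-1; sign (−1)^1·+1^1·-1^3 = +1.
(a,b)_5: α=1, u≡1; β=0, v≡3 (mod 5); (1|5)=+1, (3|5)=-1; sign (−1)^0·+1^0·-1^1 = -1.
(a,b)_3: α=3, u≡2; β=3, v≡1 (mod 3); (2|3)=-1, (1|3)=+1; sign (−1)^1·-1^3·+1^3 = +1.
(a,b)_11: α=2, u≡6; β=1, v≡7 (mod 11); (6|11)=-1, (7|11)=-1; sign (−1)^0·-1^1·-1^2 = -1.
(a,b)_2: α=-14, β=0; u≡1, v≡5 (mod 8); ε(u)ε(v)=0·0, αω(v)=-14·1, βω(u)=0·0; sum ≡ 0  ⇒  +1.
|Ram(105, -3003)| = 2, even; anisotropic at {5, 11}.

[5, 11]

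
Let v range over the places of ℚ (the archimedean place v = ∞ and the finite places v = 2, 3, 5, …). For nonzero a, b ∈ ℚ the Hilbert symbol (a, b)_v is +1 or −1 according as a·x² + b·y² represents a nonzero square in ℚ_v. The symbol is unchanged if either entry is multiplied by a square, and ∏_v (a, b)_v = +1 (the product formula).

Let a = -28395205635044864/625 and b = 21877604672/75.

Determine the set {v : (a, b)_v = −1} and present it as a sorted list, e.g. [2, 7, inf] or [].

[7, 11]

Mod squares: a ≡ -86, b ≡ 231. Check v ∈ {∞, 2, 3, 5, 7, 11, 43}.
v=∞: -86 < 0 and 231 > 0  ⇒  (a,b)_∞ = +1.
v=43: a=43^3·(≡1), b=43^2·(≡40) mod 43; (1|43)=+1, (40|43)=+1; (−1)^{3·2·21}·(+1)^2·(+1)^3 = +1.
v=5: a=5^-4·(≡1), b=5^-2·(≡4) mod 5; (1|5)=+1, (4|5)=+1; (−1)^{-4·-2·2}·(+1)^-2·(+1)^-4 = +1.
v=3: a=3^0·(≡1), b=3^-1·(≡2) mod 3; (1|3)=+1, (2|3)=-1; (−1)^{0·-1·1}·(+1)^-1·(-1)^0 = +1.
v=11: a=11^2·(≡6), b=11^1·(≡10) mod 11; (6|11)=-1, (10|11)=-1; (−1)^{2·1·5}·(-1)^1·(-1)^2 = -1.
v=7: a=7^8·(≡6), b=7^5·(≡5) mod 7; (6|7)=-1, (5|7)=-1; (−1)^{8·5·3}·(-1)^5·(-1)^8 = -1.
v=2: v_2(a)=9, v_2(b)=6; units ≡ 5, 7 (mod 8); ε·ε+αω+βω = 0·1+9·0+6·1 ≡ 0  ⇒  (a,b)_2 = +1.
(-86, 231 / ℚ) ramifies at {7, 11}: a division algebra.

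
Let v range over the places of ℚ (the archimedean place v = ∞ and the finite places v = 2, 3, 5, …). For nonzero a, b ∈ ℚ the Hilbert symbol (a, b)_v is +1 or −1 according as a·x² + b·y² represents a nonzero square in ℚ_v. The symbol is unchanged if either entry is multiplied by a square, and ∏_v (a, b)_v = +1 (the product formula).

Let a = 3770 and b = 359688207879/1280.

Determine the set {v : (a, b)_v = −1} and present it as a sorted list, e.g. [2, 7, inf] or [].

Mod squares: a ≡ 3770, b ≡ 1595. Check v ∈ {∞, 2, 3, 5, 7, 11, 13, 29, 41}.
v=5: a=5^1·(≡4), b=5^-1·(≡4) mod 5; (4|5)=+1, (4|5)=+1; (−1)^{1·-1·2}·(+1)^-1·(+1)^1 = +1.
v=3: a=3^0·(≡2), b=3^4·(≡2) mod 3; (2|3)=-1, (2|3)=-1; (−1)^{0·4·1}·(-1)^4·(-1)^0 = +1.
v=41: a=41^0·(≡39), b=41^2·(≡40) mod 41; (39|41)=+1, (40|41)=+1; (−1)^{0·2·20}·(+1)^2·(+1)^0 = +1.
v=7: a=7^0·(≡4), b=7^2·(≡5) mod 7; (4|7)=+1, (5|7)=-1; (−1)^{0·2·3}·(+1)^2·(-1)^0 = +1.
v=29: a=29^1·(≡14), b=29^1·(≡3) mod 29; (14|29)=-1, (3|29)=-1; (−1)^{1·1·14}·(-1)^1·(-1)^1 = +1.
v=13: a=13^1·(≡4), b=13^2·(≡10) mod 13; (4|13)=+1, (10|13)=+1; (−1)^{1·2·6}·(+1)^2·(+1)^1 = +1.
v=2: v_2(a)=1, v_2(b)=-8; units ≡ 5, 3 (mod 8); ε·ε+αω+βω = 0·1+1·1+-8·1 ≡ 1  ⇒  (a,b)_2 = -1.
v=11: a=11^0·(≡8), b=11^1·(≡6) mod 11; (8|11)=-1, (6|11)=-1; (−1)^{0·1·5}·(-1)^1·(-1)^0 = -1.
v=∞: 3770 > 0 and 1595 > 0  ⇒  (a,b)_∞ = +1.
Ram(3770, 1595) = {2, 11}; no ℚ_2-point on the conic.

[2, 11]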